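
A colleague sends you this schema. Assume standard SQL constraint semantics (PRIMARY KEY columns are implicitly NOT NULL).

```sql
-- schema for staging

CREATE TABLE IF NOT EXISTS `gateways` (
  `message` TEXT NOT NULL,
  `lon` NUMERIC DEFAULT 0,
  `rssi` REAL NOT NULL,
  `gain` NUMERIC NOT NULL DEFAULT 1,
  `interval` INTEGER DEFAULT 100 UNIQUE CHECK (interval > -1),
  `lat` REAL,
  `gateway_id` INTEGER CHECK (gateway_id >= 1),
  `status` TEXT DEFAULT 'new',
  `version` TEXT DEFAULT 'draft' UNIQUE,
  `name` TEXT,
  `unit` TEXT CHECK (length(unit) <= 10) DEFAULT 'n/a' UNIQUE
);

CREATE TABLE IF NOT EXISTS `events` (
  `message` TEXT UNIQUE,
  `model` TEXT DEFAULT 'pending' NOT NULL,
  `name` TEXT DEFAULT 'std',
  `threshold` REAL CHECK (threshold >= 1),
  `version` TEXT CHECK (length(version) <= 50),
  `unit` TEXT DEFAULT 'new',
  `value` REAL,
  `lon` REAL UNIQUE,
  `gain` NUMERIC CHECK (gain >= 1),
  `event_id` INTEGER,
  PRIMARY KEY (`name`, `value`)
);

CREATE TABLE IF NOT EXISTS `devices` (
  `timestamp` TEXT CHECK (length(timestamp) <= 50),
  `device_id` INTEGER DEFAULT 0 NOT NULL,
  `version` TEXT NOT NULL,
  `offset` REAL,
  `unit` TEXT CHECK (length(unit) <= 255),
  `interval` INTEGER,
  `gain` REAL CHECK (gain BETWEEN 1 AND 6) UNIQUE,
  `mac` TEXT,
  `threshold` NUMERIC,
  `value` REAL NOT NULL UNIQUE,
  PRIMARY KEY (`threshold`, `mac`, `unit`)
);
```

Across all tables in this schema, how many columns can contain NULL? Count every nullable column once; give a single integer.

gateways: 8 nullable (lon, interval, lat, gateway_id, status, version, name, unit — PK none and explicit NOT NULL columns excluded).
events: 7 nullable (message, threshold, version, unit, lon, gain, event_id — PK (name, value) and explicit NOT NULL columns excluded).
devices: 4 nullable (timestamp, offset, interval, gain — PK (threshold, mac, unit) and explicit NOT NULL columns excluded).
Total: 8 + 7 + 4 = 19.

19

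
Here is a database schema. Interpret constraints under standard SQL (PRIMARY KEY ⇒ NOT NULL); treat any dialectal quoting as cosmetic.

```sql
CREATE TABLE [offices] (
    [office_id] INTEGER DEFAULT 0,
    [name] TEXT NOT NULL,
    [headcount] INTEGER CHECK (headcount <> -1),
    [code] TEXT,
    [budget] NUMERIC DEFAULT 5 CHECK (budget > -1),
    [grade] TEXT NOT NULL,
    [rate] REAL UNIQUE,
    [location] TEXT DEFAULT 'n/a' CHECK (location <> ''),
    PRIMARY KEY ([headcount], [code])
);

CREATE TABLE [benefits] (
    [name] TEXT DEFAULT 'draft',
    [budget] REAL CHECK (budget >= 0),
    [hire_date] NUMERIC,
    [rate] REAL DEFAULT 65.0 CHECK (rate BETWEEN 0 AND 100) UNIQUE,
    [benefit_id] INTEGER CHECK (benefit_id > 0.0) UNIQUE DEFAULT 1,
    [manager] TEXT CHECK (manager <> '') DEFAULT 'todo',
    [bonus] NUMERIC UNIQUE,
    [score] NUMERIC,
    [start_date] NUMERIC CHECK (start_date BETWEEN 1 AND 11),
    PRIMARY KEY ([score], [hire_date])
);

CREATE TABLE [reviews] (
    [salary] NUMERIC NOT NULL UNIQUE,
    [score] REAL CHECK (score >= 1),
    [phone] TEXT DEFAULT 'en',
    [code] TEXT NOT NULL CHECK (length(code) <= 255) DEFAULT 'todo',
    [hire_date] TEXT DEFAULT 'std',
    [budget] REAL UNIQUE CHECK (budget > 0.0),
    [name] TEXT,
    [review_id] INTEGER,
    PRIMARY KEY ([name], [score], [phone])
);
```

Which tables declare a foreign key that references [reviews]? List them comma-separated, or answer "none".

none

No REFERENCES clause anywhere in the schema names reviews.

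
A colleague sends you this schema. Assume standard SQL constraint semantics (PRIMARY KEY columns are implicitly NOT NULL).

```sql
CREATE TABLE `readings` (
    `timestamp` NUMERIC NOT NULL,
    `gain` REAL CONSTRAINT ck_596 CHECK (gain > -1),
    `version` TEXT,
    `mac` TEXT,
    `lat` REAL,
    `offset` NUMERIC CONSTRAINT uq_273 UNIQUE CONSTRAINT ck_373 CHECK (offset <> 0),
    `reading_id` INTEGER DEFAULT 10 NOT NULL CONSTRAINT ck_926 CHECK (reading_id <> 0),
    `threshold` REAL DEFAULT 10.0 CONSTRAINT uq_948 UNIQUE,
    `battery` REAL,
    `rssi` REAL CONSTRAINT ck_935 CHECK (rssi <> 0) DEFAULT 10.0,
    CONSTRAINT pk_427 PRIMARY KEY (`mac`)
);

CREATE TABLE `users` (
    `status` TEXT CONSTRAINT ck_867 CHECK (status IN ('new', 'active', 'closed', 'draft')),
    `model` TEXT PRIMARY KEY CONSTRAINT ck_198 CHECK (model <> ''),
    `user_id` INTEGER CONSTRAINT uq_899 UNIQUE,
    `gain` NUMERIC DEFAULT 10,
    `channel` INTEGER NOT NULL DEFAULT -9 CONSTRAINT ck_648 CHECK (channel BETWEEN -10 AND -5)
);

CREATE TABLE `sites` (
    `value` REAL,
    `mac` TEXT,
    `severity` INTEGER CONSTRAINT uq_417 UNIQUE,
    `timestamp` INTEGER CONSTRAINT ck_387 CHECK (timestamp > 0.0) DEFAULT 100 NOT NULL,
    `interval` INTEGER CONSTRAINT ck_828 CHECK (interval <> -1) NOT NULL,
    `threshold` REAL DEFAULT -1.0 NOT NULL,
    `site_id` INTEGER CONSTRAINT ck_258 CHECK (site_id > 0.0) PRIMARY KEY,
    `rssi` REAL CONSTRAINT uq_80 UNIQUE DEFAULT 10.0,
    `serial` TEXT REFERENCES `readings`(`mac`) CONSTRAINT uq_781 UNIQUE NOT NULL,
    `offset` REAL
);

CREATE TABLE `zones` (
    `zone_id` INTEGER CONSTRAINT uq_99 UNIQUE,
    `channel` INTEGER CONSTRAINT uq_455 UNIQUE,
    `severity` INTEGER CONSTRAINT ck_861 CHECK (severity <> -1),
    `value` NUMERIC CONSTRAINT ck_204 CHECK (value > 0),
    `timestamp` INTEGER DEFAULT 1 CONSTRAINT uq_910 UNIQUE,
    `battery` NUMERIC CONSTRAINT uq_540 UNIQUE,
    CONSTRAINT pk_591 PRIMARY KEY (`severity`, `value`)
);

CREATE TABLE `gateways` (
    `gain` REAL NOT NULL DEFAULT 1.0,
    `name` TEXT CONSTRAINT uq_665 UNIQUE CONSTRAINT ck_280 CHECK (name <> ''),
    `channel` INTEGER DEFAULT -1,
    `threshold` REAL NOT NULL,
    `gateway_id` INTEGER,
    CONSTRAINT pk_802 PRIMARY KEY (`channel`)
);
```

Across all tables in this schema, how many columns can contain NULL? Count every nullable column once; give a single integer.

21

readings: 7 nullable (gain, version, lat, offset, threshold, battery, rssi — PK (mac) and explicit NOT NULL columns excluded).
users: 3 nullable (status, user_id, gain — PK (model) and explicit NOT NULL columns excluded).
sites: 5 nullable (value, mac, severity, rssi, offset — PK (site_id) and explicit NOT NULL columns excluded).
zones: 4 nullable (zone_id, channel, timestamp, battery — PK (severity, value) and explicit NOT NULL columns excluded).
gateways: 2 nullable (name, gateway_id — PK (channel) and explicit NOT NULL columns excluded).
Total: 7 + 3 + 5 + 4 + 2 = 21.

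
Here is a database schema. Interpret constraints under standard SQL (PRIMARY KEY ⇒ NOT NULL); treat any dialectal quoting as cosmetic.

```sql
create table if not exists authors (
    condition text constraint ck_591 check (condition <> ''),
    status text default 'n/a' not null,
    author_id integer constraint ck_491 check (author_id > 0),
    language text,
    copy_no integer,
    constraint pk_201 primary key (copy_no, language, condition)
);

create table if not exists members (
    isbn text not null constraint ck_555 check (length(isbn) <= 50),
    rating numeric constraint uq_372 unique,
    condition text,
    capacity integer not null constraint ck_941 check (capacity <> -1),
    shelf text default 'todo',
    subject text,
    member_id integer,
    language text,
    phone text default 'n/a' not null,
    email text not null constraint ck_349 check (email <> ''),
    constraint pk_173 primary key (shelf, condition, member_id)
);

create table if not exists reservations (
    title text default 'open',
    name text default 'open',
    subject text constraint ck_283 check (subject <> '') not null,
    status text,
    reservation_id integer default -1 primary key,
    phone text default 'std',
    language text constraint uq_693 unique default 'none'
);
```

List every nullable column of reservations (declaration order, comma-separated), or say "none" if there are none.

- title: DEFAULT only fills an omitted column; an explicit NULL is still allowed → nullable.
- name: DEFAULT only fills an omitted column; an explicit NULL is still allowed → nullable.
- subject: declared NOT NULL → not nullable.
- status: no NOT NULL constraint applies → nullable.
- reservation_id: part of the PRIMARY KEY, which implies NOT NULL → not nullable.
- phone: DEFAULT only fills an omitted column; an explicit NULL is still allowed → nullable.
- language: UNIQUE does not imply NOT NULL → nullable.

title, name, status, phone, language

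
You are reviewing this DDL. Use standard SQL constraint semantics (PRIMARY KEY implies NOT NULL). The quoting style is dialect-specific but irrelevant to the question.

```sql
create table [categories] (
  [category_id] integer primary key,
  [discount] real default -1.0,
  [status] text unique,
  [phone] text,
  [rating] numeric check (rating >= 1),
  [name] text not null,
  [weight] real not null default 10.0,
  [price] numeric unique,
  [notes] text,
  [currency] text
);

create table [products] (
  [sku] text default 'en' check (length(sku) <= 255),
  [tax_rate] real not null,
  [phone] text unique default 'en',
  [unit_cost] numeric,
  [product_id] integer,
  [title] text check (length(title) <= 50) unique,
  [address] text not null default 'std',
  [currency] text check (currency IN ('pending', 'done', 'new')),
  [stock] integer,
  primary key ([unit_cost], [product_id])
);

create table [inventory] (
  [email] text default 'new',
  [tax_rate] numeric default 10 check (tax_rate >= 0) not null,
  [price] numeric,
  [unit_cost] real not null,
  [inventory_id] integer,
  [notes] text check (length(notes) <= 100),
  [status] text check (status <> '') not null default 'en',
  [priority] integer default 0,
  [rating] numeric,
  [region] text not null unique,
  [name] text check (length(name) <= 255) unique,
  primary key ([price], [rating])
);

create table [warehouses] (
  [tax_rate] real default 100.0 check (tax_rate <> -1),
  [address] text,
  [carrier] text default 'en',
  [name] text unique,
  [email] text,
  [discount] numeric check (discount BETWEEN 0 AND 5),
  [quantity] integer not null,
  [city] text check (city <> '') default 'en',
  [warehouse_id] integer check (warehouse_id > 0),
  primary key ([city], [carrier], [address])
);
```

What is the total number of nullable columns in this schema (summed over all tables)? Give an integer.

22

categories: 7 nullable (discount, status, phone, rating, price, notes, currency — PK (category_id) and explicit NOT NULL columns excluded).
products: 5 nullable (sku, phone, title, currency, stock — PK (unit_cost, product_id) and explicit NOT NULL columns excluded).
inventory: 5 nullable (email, inventory_id, notes, priority, name — PK (price, rating) and explicit NOT NULL columns excluded).
warehouses: 5 nullable (tax_rate, name, email, discount, warehouse_id — PK (city, carrier, address) and explicit NOT NULL columns excluded).
Total: 7 + 5 + 5 + 5 = 22.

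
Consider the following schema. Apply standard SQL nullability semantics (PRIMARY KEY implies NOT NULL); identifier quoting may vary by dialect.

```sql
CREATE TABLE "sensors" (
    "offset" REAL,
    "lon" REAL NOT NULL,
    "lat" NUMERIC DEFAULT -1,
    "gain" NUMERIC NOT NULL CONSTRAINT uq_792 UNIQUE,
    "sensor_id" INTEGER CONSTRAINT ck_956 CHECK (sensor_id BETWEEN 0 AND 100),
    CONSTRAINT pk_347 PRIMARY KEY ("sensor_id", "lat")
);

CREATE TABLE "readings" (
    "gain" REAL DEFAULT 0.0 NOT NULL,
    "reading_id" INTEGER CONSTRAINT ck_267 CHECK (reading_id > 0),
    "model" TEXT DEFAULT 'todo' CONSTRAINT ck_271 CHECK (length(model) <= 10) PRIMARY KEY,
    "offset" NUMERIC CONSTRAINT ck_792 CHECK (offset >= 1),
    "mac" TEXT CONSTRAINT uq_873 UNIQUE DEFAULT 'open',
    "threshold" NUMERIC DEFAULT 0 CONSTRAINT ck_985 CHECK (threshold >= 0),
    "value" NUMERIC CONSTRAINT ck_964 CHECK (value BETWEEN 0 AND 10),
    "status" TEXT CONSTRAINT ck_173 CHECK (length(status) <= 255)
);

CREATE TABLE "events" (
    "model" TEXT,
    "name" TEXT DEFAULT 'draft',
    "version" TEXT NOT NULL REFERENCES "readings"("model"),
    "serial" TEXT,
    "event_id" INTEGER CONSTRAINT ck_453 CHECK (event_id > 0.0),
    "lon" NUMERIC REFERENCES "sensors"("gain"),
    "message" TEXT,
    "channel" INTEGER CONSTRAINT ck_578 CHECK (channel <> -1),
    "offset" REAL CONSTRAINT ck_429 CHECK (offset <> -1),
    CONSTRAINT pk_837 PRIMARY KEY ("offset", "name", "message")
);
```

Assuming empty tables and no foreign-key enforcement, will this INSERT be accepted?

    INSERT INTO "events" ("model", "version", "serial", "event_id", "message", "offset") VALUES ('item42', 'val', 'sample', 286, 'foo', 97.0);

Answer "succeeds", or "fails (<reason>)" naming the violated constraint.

NOT NULL columns: message is supplied; name defaults to 'draft'; offset is supplied; version is supplied.
CHECK constraints: 286 satisfies (event_id > 0.0); 97.0 satisfies (offset <> -1).
No constraint is violated.

succeeds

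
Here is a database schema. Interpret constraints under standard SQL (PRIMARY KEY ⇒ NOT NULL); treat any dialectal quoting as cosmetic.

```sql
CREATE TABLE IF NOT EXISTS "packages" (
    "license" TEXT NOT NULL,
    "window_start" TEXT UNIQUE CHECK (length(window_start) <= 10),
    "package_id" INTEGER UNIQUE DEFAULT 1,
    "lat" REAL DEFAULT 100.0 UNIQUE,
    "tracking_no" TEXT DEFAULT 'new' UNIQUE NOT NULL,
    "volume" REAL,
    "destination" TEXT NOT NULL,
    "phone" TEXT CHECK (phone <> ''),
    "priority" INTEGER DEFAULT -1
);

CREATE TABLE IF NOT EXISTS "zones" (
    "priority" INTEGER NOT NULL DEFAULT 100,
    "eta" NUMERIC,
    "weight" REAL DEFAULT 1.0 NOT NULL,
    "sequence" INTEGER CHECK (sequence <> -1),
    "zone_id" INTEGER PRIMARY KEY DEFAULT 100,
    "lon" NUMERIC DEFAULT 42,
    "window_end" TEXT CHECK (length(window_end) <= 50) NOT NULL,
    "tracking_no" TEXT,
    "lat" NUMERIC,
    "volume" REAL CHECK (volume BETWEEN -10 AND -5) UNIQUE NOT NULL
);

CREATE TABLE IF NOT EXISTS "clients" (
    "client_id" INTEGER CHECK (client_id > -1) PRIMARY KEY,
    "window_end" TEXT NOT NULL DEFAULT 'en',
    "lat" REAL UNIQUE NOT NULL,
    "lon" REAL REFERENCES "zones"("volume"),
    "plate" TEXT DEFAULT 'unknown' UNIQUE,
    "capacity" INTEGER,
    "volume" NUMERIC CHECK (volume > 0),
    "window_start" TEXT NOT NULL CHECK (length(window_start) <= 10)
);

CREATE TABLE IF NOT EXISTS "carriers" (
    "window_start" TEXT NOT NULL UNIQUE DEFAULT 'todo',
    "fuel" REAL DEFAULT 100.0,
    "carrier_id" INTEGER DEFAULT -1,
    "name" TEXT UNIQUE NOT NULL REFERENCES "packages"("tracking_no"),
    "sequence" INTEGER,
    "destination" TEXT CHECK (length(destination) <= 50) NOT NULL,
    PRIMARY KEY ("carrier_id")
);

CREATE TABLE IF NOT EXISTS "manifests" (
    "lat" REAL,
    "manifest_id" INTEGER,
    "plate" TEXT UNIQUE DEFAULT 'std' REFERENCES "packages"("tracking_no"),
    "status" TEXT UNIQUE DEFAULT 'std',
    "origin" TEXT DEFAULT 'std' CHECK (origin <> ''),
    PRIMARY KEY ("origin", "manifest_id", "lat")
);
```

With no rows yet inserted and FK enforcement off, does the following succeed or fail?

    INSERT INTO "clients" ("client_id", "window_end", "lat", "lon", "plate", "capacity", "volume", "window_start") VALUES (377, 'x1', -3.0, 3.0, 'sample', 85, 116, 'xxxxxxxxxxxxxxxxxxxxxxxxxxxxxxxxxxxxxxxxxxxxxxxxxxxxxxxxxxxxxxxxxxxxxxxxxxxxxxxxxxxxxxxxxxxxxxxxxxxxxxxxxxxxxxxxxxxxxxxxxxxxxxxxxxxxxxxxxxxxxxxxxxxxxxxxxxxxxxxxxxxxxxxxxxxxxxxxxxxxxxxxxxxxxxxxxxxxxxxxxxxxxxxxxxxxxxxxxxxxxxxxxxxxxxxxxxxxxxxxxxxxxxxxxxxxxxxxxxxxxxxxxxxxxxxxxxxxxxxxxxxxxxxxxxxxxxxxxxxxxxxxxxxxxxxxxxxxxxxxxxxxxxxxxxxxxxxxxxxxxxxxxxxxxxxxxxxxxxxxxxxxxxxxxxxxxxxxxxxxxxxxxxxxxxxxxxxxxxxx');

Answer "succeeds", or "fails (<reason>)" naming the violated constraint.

The value 'xxxxxxxxxxxxxxxxxxxxxxxxxxxxxxxxxxxxxxxxxxxxxxxxxxxxxxxxxxxxxxxxxxxxxxxxxxxxxxxxxxxxxxxxxxxxxxxxxxxxxxxxxxxxxxxxxxxxxxxxxxxxxxxxxxxxxxxxxxxxxxxxxxxxxxxxxxxxxxxxxxxxxxxxxxxxxxxxxxxxxxxxxxxxxxxxxxxxxxxxxxxxxxxxxxxxxxxxxxxxxxxxxxxxxxxxxxxxxxxxxxxxxxxxxxxxxxxxxxxxxxxxxxxxxxxxxxxxxxxxxxxxxxxxxxxxxxxxxxxxxxxxxxxxxxxxxxxxxxxxxxxxxxxxxxxxxxxxxxxxxxxxxxxxxxxxxxxxxxxxxxxxxxxxxxxxxxxxxxxxxxxxxxxxxxxxxxxxxxxx' for window_start violates CHECK (length(window_start) <= 10).

fails (CHECK on window_start)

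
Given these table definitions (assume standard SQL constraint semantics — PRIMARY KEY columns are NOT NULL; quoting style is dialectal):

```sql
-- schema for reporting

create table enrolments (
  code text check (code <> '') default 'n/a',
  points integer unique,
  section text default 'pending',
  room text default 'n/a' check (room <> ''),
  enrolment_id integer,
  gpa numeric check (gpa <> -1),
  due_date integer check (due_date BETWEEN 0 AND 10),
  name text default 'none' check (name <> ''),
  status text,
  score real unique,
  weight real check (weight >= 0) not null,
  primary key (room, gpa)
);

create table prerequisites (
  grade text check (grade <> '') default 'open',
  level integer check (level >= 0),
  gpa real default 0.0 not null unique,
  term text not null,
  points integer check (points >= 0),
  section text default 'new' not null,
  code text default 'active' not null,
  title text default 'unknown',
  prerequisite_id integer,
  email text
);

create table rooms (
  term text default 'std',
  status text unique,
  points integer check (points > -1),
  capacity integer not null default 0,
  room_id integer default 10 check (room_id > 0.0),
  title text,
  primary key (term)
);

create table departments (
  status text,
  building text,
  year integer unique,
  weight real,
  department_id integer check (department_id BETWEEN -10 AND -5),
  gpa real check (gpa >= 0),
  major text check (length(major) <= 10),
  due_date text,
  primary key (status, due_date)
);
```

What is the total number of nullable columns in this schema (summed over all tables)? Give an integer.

24

enrolments: 8 nullable (code, points, section, enrolment_id, due_date, name, status, score — PK (room, gpa) and explicit NOT NULL columns excluded).
prerequisites: 6 nullable (grade, level, points, title, prerequisite_id, email — PK none and explicit NOT NULL columns excluded).
rooms: 4 nullable (status, points, room_id, title — PK (term) and explicit NOT NULL columns excluded).
departments: 6 nullable (building, year, weight, department_id, gpa, major — PK (status, due_date) and explicit NOT NULL columns excluded).
Total: 8 + 6 + 4 + 6 = 24.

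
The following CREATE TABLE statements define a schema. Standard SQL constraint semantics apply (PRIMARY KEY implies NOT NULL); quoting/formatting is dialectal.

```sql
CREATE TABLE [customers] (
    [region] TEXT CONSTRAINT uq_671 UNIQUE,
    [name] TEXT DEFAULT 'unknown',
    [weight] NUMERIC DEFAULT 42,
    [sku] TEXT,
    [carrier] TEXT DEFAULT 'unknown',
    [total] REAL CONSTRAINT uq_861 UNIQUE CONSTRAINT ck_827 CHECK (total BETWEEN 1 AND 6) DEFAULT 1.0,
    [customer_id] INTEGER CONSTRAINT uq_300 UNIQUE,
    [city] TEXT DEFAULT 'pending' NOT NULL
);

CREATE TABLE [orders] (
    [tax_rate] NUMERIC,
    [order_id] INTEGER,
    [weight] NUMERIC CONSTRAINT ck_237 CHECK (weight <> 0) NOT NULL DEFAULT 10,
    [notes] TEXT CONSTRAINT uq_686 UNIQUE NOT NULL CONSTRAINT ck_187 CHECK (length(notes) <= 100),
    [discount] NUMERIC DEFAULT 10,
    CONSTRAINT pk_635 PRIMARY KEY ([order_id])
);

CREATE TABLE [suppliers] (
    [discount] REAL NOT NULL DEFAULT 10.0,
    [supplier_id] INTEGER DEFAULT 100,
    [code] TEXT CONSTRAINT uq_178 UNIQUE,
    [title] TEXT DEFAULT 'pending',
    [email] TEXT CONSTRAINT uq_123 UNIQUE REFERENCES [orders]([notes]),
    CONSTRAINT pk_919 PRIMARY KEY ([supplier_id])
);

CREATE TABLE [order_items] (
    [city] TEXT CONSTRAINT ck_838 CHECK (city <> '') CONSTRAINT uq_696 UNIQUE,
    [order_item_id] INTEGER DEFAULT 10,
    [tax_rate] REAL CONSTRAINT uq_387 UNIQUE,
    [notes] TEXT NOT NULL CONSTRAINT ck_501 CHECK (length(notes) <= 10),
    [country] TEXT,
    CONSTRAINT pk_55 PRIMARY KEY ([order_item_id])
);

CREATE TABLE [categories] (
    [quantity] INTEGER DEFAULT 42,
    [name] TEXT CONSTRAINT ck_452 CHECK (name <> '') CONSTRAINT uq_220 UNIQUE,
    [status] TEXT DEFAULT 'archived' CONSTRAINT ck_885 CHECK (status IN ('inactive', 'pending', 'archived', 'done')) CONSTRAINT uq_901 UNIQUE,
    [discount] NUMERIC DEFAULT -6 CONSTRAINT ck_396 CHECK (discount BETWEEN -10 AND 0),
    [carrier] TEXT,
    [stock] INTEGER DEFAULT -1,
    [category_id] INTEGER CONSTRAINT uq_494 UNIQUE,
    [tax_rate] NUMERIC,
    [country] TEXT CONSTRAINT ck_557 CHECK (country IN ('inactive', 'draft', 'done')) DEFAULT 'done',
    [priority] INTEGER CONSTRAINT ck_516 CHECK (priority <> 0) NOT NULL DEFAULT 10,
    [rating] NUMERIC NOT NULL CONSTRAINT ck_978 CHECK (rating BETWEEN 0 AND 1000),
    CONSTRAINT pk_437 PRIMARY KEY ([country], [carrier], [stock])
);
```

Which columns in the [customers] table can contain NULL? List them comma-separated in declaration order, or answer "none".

- region: UNIQUE does not imply NOT NULL → nullable.
- name: DEFAULT only fills an omitted column; an explicit NULL is still allowed → nullable.
- weight: DEFAULT only fills an omitted column; an explicit NULL is still allowed → nullable.
- sku: no NOT NULL constraint applies → nullable.
- carrier: DEFAULT only fills an omitted column; an explicit NULL is still allowed → nullable.
- total: CHECK does not forbid NULL (a CHECK constraint passes when its expression is NULL) → nullable.
- customer_id: UNIQUE does not imply NOT NULL → nullable.
- city: declared NOT NULL → not nullable.

region, name, weight, sku, carrier, total, customer_id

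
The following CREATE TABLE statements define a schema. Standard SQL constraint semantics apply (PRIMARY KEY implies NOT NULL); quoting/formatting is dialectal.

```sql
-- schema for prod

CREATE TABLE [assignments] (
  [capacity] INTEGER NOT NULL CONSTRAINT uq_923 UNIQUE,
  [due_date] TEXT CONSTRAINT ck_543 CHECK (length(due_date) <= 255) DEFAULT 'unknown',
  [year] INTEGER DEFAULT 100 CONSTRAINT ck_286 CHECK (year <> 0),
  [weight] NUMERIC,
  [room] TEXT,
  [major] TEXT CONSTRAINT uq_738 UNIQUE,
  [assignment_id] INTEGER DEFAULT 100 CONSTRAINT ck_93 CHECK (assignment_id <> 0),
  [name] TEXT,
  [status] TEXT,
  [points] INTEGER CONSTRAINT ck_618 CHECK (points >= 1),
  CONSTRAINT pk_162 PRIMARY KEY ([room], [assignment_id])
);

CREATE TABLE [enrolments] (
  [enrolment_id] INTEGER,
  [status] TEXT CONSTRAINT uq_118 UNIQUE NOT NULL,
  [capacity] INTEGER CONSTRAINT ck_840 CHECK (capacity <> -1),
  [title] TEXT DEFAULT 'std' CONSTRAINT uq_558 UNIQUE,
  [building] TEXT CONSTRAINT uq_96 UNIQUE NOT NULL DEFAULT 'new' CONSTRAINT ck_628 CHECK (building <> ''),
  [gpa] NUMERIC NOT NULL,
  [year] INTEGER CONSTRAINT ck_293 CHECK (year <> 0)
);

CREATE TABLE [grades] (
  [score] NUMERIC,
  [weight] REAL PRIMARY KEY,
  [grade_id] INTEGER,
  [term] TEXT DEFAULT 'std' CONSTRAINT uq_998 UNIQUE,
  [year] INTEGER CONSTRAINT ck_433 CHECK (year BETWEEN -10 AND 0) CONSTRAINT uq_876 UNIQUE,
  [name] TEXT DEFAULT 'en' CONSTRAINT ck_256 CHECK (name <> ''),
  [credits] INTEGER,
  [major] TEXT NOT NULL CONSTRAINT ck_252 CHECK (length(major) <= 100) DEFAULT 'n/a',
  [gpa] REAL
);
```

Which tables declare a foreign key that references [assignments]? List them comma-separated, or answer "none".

No REFERENCES clause anywhere in the schema names assignments.

none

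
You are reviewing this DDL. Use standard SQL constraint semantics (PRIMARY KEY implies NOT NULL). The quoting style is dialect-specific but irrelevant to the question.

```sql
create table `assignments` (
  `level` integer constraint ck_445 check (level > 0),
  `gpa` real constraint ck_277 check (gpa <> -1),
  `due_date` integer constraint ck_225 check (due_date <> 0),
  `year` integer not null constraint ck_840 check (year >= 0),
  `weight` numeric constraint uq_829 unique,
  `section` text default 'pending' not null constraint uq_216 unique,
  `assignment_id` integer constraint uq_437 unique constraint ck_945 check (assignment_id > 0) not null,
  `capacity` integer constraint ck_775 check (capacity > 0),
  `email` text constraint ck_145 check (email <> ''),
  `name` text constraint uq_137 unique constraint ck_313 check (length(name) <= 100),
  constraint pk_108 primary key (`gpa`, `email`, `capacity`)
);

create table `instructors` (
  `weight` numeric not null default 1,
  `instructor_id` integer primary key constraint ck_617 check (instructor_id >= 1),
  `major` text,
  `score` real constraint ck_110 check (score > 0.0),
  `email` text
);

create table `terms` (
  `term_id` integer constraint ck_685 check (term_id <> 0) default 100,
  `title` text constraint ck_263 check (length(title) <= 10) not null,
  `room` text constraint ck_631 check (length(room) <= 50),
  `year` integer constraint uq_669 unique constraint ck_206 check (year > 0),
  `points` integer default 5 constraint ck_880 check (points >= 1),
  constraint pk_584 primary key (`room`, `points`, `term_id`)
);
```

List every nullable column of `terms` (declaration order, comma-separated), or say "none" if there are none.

- term_id: part of the PRIMARY KEY, which implies NOT NULL → not nullable.
- title: declared NOT NULL → not nullable.
- room: part of the PRIMARY KEY, which implies NOT NULL → not nullable.
- year: CHECK does not forbid NULL (a CHECK constraint passes when its expression is NULL) → nullable.
- points: part of the PRIMARY KEY, which implies NOT NULL → not nullable.

year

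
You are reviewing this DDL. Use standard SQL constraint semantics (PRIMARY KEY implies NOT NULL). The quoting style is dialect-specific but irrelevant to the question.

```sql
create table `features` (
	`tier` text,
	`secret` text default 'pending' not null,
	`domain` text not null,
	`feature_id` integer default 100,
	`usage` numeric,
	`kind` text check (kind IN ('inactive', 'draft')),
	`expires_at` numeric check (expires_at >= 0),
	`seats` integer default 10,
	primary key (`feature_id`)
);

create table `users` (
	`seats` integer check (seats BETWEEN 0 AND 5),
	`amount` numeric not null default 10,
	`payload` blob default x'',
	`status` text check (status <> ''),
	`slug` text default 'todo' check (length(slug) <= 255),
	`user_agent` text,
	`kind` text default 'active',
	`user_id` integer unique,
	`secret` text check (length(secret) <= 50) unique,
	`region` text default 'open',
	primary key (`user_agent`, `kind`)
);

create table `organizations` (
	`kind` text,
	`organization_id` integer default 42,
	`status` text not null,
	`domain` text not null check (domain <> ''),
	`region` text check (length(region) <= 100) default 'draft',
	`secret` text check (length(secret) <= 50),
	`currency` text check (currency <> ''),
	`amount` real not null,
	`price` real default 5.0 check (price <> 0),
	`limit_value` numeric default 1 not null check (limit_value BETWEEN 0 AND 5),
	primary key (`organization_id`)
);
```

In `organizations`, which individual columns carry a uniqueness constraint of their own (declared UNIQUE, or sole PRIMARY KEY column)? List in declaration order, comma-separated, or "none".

- kind: no UNIQUE or single-column PK constraint.
- organization_id: single-column PRIMARY KEY → unique.
- status: no UNIQUE or single-column PK constraint.
- domain: no UNIQUE or single-column PK constraint.
- region: no UNIQUE or single-column PK constraint.
- secret: no UNIQUE or single-column PK constraint.
- currency: no UNIQUE or single-column PK constraint.
- amount: no UNIQUE or single-column PK constraint.
- price: no UNIQUE or single-column PK constraint.
- limit_value: no UNIQUE or single-column PK constraint.

organization_id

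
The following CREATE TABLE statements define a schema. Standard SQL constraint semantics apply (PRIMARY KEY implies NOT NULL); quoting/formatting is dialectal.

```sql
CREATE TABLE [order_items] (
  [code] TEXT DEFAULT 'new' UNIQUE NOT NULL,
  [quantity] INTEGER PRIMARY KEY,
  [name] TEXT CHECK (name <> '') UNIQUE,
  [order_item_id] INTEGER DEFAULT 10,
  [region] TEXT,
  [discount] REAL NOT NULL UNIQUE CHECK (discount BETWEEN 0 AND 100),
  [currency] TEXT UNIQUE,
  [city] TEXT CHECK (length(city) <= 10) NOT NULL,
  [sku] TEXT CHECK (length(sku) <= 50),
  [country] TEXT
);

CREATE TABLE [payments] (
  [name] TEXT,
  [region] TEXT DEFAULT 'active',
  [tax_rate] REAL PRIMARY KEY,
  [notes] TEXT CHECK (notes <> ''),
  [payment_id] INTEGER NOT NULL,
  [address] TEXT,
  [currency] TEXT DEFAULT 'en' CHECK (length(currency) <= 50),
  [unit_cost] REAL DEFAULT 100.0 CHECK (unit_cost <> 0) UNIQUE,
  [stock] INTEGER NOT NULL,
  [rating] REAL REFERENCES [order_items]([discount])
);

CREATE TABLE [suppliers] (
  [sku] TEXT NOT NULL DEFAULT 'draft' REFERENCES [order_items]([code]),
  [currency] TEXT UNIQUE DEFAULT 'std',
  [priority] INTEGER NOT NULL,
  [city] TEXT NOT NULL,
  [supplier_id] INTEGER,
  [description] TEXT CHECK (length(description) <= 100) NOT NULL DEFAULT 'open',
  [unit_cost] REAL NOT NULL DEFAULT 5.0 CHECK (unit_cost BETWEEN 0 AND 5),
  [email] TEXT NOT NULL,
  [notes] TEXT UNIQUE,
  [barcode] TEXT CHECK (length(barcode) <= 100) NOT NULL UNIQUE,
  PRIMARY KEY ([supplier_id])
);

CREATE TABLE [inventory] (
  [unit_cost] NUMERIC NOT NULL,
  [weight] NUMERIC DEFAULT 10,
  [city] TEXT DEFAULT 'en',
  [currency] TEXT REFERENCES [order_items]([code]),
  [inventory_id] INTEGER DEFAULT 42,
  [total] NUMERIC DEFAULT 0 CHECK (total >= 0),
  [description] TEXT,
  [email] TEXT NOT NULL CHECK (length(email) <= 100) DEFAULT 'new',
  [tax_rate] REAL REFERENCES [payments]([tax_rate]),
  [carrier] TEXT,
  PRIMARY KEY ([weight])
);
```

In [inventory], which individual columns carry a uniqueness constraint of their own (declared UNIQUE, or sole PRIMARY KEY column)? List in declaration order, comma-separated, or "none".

weight

- unit_cost: no UNIQUE or single-column PK constraint.
- weight: single-column PRIMARY KEY → unique.
- city: no UNIQUE or single-column PK constraint.
- currency: no UNIQUE or single-column PK constraint.
- inventory_id: no UNIQUE or single-column PK constraint.
- total: no UNIQUE or single-column PK constraint.
- description: no UNIQUE or single-column PK constraint.
- email: no UNIQUE or single-column PK constraint.
- tax_rate: no UNIQUE or single-column PK constraint.
- carrier: no UNIQUE or single-column PK constraint.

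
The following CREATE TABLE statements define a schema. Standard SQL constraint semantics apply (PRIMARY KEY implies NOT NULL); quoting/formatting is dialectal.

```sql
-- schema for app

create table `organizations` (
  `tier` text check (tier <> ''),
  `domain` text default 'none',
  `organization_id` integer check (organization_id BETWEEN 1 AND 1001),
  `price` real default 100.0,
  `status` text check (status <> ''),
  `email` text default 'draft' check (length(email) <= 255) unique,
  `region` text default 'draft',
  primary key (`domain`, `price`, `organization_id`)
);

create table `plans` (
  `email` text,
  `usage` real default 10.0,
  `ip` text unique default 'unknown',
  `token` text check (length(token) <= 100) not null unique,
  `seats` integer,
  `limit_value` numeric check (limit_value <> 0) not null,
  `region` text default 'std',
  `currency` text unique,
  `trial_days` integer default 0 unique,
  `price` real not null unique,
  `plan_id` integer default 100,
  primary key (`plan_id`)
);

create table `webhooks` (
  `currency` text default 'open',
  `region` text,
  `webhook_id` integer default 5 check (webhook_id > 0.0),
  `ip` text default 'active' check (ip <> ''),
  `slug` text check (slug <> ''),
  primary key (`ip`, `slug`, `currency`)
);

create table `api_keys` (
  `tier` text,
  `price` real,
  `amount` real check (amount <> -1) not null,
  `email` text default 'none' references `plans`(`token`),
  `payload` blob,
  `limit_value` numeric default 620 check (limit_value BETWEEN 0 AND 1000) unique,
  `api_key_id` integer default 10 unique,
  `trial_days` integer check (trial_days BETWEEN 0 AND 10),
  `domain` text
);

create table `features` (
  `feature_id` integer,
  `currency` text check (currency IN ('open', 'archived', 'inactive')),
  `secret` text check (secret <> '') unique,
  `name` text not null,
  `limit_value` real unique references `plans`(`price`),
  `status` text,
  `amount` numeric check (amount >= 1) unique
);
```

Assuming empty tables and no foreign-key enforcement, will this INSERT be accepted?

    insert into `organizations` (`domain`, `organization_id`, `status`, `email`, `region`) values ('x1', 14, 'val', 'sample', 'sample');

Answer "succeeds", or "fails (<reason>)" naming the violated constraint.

succeeds

NOT NULL columns: domain is supplied; organization_id is supplied; price defaults to 100.0.
CHECK constraints: 14 satisfies (organization_id BETWEEN 1 AND 1001); 'val' satisfies (status <> ''); 'sample' satisfies (length(email) <= 255).
No constraint is violated.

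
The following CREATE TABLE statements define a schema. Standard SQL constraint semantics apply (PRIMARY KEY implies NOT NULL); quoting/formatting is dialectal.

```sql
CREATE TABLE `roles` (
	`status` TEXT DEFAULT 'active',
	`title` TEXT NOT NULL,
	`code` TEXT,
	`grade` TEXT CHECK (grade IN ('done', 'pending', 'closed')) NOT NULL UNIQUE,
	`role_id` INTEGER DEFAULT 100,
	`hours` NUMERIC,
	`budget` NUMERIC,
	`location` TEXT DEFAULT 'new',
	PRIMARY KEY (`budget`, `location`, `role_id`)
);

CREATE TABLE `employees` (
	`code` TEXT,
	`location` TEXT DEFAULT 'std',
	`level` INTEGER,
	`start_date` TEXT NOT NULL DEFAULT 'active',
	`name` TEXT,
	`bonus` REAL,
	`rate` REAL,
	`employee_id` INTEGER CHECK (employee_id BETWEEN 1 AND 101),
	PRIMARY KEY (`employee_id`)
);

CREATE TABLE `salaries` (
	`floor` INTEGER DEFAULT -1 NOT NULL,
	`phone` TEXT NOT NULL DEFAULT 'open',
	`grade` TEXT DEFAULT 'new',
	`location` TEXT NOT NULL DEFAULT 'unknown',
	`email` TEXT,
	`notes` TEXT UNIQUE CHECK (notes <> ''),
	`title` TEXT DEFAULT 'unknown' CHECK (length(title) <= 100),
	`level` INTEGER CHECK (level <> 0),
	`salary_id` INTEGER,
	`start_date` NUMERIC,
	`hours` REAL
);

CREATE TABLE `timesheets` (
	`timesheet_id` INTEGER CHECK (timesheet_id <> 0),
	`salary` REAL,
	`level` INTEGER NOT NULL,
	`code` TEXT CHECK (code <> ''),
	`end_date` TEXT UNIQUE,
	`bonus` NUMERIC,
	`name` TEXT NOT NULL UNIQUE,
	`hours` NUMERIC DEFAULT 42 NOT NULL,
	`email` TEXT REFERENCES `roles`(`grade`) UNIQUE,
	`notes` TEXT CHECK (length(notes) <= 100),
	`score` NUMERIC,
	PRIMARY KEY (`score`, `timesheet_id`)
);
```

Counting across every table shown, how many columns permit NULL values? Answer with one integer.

roles: 3 nullable (status, code, hours — PK (budget, location, role_id) and explicit NOT NULL columns excluded).
employees: 6 nullable (code, location, level, name, bonus, rate — PK (employee_id) and explicit NOT NULL columns excluded).
salaries: 8 nullable (grade, email, notes, title, level, salary_id, start_date, hours — PK none and explicit NOT NULL columns excluded).
timesheets: 6 nullable (salary, code, end_date, bonus, email, notes — PK (score, timesheet_id) and explicit NOT NULL columns excluded).
Total: 3 + 6 + 8 + 6 = 23.

23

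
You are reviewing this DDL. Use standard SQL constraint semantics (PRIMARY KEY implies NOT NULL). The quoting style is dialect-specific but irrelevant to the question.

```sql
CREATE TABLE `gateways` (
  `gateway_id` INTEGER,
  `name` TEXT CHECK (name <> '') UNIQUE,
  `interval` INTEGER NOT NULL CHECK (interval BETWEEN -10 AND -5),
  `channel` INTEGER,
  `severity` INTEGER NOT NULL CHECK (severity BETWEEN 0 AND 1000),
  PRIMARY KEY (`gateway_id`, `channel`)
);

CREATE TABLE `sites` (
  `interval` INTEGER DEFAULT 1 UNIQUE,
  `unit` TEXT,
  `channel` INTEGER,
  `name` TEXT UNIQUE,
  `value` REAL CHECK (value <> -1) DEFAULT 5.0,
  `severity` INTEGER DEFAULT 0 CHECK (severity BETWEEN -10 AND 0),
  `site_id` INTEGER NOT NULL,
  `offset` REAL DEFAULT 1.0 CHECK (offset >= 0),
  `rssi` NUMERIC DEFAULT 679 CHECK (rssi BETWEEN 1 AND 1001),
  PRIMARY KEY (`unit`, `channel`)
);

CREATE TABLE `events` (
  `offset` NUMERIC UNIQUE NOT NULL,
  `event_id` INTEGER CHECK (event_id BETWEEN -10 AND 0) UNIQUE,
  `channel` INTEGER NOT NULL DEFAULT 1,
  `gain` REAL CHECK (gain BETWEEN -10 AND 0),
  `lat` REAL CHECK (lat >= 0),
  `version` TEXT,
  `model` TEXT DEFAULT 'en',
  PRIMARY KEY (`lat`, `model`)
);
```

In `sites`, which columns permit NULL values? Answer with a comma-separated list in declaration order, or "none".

- interval: UNIQUE does not imply NOT NULL → nullable.
- unit: part of the PRIMARY KEY, which implies NOT NULL → not nullable.
- channel: part of the PRIMARY KEY, which implies NOT NULL → not nullable.
- name: UNIQUE does not imply NOT NULL → nullable.
- value: CHECK does not forbid NULL (a CHECK constraint passes when its expression is NULL) → nullable.
- severity: CHECK does not forbid NULL (a CHECK constraint passes when its expression is NULL) → nullable.
- site_id: declared NOT NULL → not nullable.
- offset: CHECK does not forbid NULL (a CHECK constraint passes when its expression is NULL) → nullable.
- rssi: CHECK does not forbid NULL (a CHECK constraint passes when its expression is NULL) → nullable.

interval, name, value, severity, offset, rssi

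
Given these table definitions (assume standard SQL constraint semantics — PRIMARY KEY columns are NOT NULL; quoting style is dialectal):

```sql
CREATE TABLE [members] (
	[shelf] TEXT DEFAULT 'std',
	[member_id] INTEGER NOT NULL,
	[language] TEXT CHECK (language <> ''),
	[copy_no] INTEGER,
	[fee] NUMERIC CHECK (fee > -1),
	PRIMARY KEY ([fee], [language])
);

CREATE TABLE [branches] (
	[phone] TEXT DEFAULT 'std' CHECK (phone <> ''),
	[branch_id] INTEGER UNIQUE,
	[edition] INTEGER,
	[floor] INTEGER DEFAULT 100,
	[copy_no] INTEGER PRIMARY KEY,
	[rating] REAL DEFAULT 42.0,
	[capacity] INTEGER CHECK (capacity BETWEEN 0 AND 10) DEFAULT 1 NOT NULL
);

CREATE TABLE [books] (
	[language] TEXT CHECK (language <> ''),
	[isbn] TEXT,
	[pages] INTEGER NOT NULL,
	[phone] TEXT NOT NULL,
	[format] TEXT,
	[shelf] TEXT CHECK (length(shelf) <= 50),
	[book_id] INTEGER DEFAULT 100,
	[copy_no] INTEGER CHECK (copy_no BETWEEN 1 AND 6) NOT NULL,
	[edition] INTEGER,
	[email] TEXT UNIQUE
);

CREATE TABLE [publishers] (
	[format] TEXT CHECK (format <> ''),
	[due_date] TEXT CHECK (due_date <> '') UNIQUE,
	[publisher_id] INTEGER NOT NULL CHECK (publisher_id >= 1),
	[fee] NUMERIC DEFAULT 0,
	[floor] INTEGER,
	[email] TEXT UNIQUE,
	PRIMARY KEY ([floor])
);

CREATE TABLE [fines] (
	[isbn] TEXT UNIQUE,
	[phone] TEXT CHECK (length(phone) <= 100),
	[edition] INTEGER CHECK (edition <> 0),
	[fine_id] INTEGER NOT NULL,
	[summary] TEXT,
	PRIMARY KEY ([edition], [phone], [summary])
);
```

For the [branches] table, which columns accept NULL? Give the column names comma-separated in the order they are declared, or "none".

- phone: CHECK does not forbid NULL (a CHECK constraint passes when its expression is NULL) → nullable.
- branch_id: UNIQUE does not imply NOT NULL → nullable.
- edition: no NOT NULL constraint applies → nullable.
- floor: DEFAULT only fills an omitted column; an explicit NULL is still allowed → nullable.
- copy_no: part of the PRIMARY KEY, which implies NOT NULL → not nullable.
- rating: DEFAULT only fills an omitted column; an explicit NULL is still allowed → nullable.
- capacity: declared NOT NULL → not nullable.

phone, branch_id, edition, floor, rating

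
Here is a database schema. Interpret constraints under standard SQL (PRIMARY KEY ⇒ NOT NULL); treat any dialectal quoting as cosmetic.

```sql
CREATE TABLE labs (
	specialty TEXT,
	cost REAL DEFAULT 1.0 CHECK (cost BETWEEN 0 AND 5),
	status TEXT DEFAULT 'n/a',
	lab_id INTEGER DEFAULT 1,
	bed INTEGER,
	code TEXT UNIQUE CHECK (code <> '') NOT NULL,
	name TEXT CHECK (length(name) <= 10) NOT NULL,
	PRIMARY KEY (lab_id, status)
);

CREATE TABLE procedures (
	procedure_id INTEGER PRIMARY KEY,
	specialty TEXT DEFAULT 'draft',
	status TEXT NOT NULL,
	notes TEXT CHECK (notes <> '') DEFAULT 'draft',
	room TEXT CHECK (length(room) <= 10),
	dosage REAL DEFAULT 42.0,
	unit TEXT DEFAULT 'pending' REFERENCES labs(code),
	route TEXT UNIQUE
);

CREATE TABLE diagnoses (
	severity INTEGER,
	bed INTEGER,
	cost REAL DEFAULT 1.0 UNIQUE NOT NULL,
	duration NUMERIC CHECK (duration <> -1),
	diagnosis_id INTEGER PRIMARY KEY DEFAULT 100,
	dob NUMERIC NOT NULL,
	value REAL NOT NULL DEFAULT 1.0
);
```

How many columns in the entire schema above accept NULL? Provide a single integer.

12

labs: 3 nullable (specialty, cost, bed — PK (lab_id, status) and explicit NOT NULL columns excluded).
procedures: 6 nullable (specialty, notes, room, dosage, unit, route — PK (procedure_id) and explicit NOT NULL columns excluded).
diagnoses: 3 nullable (severity, bed, duration — PK (diagnosis_id) and explicit NOT NULL columns excluded).
Total: 3 + 6 + 3 = 12.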